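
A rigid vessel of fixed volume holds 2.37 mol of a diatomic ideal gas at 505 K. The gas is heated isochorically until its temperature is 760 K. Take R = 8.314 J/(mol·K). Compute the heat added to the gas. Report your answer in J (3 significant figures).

Constant volume ⇒ W = 0, so Q = ΔU = nCᵥΔT with Cᵥ = 5R/2 = 20.79 J/(mol·K).
ΔU = (2.37)(20.79)(760 − 505) = 12561 J.

Q ≈ 12600 J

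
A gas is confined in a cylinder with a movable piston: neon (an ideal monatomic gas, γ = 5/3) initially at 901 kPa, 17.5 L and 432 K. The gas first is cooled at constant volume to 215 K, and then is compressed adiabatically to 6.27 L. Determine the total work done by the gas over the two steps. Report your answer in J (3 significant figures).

W_total ≈ -11600 J

Step 1 (isochoric): W = 0 (constant volume).
After step 1: P = 448.4 kPa (V unchanged).
Step 2 (adiabatic): W = (P₁V₁ − P₂V₂)/(γ−1) = (7847 − 15556)/0.667 = -11563 J.
W_total = 0 − 11563 = -11563 J.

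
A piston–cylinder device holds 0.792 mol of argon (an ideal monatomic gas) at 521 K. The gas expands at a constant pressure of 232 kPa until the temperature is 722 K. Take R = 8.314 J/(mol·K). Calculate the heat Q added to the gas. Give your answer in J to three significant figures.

Isobaric: W = nRΔT = (0.792)(8.314)(201) = 1324 J.
ΔU = nCᵥΔT with Cᵥ = 3R/2: ΔU = (0.792)(12.47)(201) = 1985 J.
Q = ΔU + W = 1985 + 1324 = 3309 J.

Q ≈ 3310 J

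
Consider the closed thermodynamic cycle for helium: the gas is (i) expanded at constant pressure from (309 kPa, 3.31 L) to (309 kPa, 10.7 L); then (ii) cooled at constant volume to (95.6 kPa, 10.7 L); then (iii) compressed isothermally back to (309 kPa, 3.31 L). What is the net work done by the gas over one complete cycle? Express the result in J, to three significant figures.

Leg (i): W = PΔV = (309)(10.7 − 3.31) = 2284 J.
Leg (ii): W = 0.
Leg (iii): W = PᵢVᵢ ln(V_f/Vᵢ) = (1023) ln(3.31/10.7) = -1200 J.
W_net = 2284 − 1200 = 1083 J.

W_net ≈ 1080 J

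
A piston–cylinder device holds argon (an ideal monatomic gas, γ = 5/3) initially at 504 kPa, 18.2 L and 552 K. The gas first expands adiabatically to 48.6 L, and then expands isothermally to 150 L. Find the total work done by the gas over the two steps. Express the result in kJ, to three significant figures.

W_total ≈ 12.0 kJ

Step 1 (adiabatic): W = (P₁V₁ − P₂V₂)/(γ−1) = (9173 − 4766)/0.667 = 6611 J.
After step 1: P = 98.06 kPa, V = 48.6 L, T = 286.8 K.
Step 2 (isothermal): W = P₁V₁ ln(V₂/V₁) = (4766) ln(150/48.6) = 5371 J.
W_total = 6611 + 5371 = 11982 J.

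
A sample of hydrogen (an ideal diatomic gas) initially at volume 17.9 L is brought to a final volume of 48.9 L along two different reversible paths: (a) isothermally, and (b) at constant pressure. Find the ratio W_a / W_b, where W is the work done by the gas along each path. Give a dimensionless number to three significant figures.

Path (a) isothermal: W = P₁V₁ ln(V₂/V₁) → W_a/(P₁V₁) = 1.005.
Path (b) isobaric: W = P₁(V₂ − V₁) → W_b/(P₁V₁) = 1.732.
W_a / W_b = 1.005 / 1.732 = 0.5803.

W_a / W_b ≈ 0.580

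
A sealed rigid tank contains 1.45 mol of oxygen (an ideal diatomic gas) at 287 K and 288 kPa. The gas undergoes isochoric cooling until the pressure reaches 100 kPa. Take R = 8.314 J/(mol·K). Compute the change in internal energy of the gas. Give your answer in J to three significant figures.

Constant volume ⇒ W = 0, so Q = ΔU = nCᵥΔT with Cᵥ = 5R/2 = 20.79 J/(mol·K).
At constant V, T₂/T₁ = P₂/P₁ ⇒ ΔT = T₁(P₂/P₁ − 1) = 287·(100/288 − 1) = -187.3 K.
ΔU = (1.45)(20.79)(-187.3) = -5646 J.

ΔU ≈ -5650 J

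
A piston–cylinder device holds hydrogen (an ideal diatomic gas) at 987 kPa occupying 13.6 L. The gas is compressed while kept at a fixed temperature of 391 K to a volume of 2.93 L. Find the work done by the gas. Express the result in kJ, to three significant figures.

Isothermal: W = nRT ln(V₂/V₁) = P₁V₁ ln(V₂/V₁).
P₁V₁ = (987 kPa)(13.6 L) = 13423 J.
W = 13423 × ln(2.93/13.6) = 13423 × -1.535
W_by_gas = -20606 J.

W ≈ -20.6 kJ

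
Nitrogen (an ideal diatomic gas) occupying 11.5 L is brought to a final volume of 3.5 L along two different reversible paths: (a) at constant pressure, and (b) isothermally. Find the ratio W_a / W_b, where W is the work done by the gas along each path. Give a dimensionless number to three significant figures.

W_a / W_b ≈ 0.585

Path (a) isobaric: W = P₁(V₂ − V₁) → W_a/(P₁V₁) = -0.6957.
Path (b) isothermal: W = P₁V₁ ln(V₂/V₁) → W_b/(P₁V₁) = -1.19.
W_a / W_b = -0.6957 / -1.19 = 0.5848.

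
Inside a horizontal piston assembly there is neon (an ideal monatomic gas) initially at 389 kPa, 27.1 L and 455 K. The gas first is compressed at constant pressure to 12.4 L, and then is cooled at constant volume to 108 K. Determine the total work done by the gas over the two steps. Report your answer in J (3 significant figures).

W_total ≈ -5720 J

Step 1 (isobaric): W = PΔV = (389 kPa)(12.4 − 27.1 L) = -5718 J.
Step 2 (isochoric): W = 0 (constant volume).
W_total = -5718 + 0 = -5718 J.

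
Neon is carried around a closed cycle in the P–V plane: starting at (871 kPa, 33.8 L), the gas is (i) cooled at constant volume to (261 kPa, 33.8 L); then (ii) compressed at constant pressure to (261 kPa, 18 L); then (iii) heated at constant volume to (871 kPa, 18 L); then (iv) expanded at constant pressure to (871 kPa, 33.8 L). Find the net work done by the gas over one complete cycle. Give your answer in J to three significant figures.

Constant-volume legs do no work.
W(ii) = (261)(18 − 33.8) = -4124 J; W(iv) = (871)(33.8 − 18) = 13762 J.
W_net = -4124 + 13762 = 9638 J (the clockwise enclosed area).

W_net ≈ 9640 J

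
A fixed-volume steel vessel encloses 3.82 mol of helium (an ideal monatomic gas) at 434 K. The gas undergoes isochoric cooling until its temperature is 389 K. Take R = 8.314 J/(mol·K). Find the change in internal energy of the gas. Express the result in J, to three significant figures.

ΔU ≈ -2140 J

Constant volume ⇒ W = 0, so Q = ΔU = nCᵥΔT with Cᵥ = 3R/2 = 12.47 J/(mol·K).
ΔU = (3.82)(12.47)(389 − 434) = -2144 J.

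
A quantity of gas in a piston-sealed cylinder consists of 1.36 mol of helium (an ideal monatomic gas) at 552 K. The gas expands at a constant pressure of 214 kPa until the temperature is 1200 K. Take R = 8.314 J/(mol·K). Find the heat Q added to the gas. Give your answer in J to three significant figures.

Isobaric: W = nRΔT = (1.36)(8.314)(648) = 7327 J.
ΔU = nCᵥΔT with Cᵥ = 3R/2: ΔU = (1.36)(12.47)(648) = 10990 J.
Q = ΔU + W = 10990 + 7327 = 18317 J.

Q ≈ 18300 J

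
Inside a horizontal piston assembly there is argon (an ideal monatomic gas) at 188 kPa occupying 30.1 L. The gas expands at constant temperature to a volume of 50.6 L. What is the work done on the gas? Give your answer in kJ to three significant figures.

Isothermal: W = nRT ln(V₂/V₁) = P₁V₁ ln(V₂/V₁).
P₁V₁ = (188 kPa)(30.1 L) = 5659 J.
W = 5659 × ln(50.6/30.1) = 5659 × 0.5194
W_by_gas = 2939 J; work on gas = −W_by = -2939 J.

W ≈ -2.94 kJ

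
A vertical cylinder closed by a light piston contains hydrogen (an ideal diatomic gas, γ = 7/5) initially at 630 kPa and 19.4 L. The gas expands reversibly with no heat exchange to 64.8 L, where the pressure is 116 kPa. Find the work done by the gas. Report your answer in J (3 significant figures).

W ≈ 11800 J

Adiabatic: W = (P₁V₁ − P₂V₂)/(γ − 1) with γ = 7/5.
P₁V₁ = 12222 J, P₂V₂ = 7517 J.
W = (12222 − 7517) / 0.4 = 11763 J.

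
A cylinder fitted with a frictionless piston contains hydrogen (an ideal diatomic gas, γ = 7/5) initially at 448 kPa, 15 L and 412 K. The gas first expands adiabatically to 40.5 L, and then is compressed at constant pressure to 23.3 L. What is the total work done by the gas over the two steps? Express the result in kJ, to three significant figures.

W_total ≈ 3.59 kJ

Step 1 (adiabatic): W = (P₁V₁ − P₂V₂)/(γ−1) = (6720 − 4517)/0.4 = 5508 J.
After step 1: P = 111.5 kPa, V = 40.5 L, T = 276.9 K.
Step 2 (isobaric): W = PΔV = (111.5 kPa)(23.3 − 40.5 L) = -1918 J.
W_total = 5508 − 1918 = 3590 J.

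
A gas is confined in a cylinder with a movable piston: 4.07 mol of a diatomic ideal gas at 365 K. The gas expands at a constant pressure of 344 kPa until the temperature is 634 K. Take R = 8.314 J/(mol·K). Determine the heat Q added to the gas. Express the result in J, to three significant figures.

Isobaric: W = nRΔT = (4.07)(8.314)(269) = 9102 J.
ΔU = nCᵥΔT with Cᵥ = 5R/2: ΔU = (4.07)(20.79)(269) = 22756 J.
Q = ΔU + W = 22756 + 9102 = 31858 J.

Q ≈ 31900 J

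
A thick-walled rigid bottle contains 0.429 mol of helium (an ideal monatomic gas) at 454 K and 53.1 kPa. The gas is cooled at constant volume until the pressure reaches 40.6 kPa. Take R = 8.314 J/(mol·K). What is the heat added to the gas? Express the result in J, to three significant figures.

Constant volume ⇒ W = 0, so Q = ΔU = nCᵥΔT with Cᵥ = 3R/2 = 12.47 J/(mol·K).
At constant V, T₂/T₁ = P₂/P₁ ⇒ ΔT = T₁(P₂/P₁ − 1) = 454·(40.6/53.1 − 1) = -106.9 K.
ΔU = (0.429)(12.47)(-106.9) = -571.8 J.

Q ≈ -572 J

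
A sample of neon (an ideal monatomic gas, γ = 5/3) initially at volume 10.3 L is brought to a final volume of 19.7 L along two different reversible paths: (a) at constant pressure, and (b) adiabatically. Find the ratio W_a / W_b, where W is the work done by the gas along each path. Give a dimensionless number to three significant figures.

Path (a) isobaric: W = P₁(V₂ − V₁) → W_a/(P₁V₁) = 0.9126.
Path (b) adiabatic: W = P₁V₁(1 − (V₁/V₂)^(γ−1))/(γ−1) → W_b/(P₁V₁) = 0.5265.
W_a / W_b = 0.9126 / 0.5265 = 1.733.

W_a / W_b ≈ 1.73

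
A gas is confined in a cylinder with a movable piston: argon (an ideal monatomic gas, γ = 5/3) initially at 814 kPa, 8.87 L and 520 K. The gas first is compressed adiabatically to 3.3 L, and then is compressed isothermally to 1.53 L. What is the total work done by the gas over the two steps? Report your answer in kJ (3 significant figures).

W_total ≈ -20.8 kJ

Step 1 (adiabatic): W = (P₁V₁ − P₂V₂)/(γ−1) = (7220 − 13958)/0.667 = -10107 J.
After step 1: P = 4230 kPa, V = 3.3 L, T = 1005 K.
Step 2 (isothermal): W = P₁V₁ ln(V₂/V₁) = (13958) ln(1.53/3.3) = -10729 J.
W_total = -10107 − 10729 = -20835 J.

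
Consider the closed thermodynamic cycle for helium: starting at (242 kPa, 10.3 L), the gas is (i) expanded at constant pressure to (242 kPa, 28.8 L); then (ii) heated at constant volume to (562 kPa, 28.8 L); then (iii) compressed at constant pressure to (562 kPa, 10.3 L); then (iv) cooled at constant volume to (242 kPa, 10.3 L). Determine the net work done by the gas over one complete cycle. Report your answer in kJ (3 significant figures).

Constant-volume legs do no work.
W(i) = (242)(28.8 − 10.3) = 4477 J; W(iii) = (562)(10.3 − 28.8) = -10397 J.
W_net = 4477 − 10397 = -5920 J (the counter-clockwise enclosed area).

W_net ≈ -5.92 kJ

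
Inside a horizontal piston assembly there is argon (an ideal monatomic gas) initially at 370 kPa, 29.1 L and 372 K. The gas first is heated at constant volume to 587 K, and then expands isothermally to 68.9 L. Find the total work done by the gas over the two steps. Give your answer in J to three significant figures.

W_total ≈ 14600 J

Step 1 (isochoric): W = 0 (constant volume).
After step 1: P = 583.8 kPa (V unchanged).
Step 2 (isothermal): W = P₁V₁ ln(V₂/V₁) = (16990) ln(68.9/29.1) = 14644 J.
W_total = 0 + 14644 = 14644 J.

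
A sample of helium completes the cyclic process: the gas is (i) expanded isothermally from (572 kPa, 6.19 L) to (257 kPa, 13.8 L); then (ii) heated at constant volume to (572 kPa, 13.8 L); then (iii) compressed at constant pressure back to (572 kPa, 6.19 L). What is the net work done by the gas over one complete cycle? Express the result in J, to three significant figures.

Leg (i): W = PᵢVᵢ ln(V_f/Vᵢ) = (3541) ln(13.8/6.19) = 2839 J.
Leg (ii): W = 0.
Leg (iii): W = PΔV = (572)(6.19 − 13.8) = -4353 J.
W_net = 2839 − 4353 = -1514 J.

W_net ≈ -1510 J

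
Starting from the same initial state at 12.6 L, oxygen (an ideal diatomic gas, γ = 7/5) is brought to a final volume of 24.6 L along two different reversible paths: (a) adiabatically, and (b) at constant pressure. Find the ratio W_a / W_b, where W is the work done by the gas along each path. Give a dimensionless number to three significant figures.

Path (a) adiabatic: W = P₁V₁(1 − (V₁/V₂)^(γ−1))/(γ−1) → W_a/(P₁V₁) = 0.587.
Path (b) isobaric: W = P₁(V₂ − V₁) → W_b/(P₁V₁) = 0.9524.
W_a / W_b = 0.587 / 0.9524 = 0.6164.

W_a / W_b ≈ 0.616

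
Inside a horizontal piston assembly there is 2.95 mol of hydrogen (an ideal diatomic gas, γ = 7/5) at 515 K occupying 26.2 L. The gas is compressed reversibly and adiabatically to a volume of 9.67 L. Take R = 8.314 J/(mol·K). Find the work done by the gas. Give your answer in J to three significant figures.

Adiabatic: TV^(γ−1) = const with γ = 7/5.
T₂ = T₁ (V₁/V₂)^(γ−1) = 515 × (26.2/9.67)^0.4 = 515 × 1.49 = 767.3 K.
W_by = nCᵥ(T₁ − T₂) = (2.95)(20.79)(515 − 767.3) = -15469 J.

W ≈ -15500 J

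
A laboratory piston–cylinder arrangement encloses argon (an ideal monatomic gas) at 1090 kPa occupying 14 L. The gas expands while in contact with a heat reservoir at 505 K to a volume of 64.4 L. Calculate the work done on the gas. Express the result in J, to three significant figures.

Isothermal: W = nRT ln(V₂/V₁) = P₁V₁ ln(V₂/V₁).
P₁V₁ = (1090 kPa)(14 L) = 15260 J.
W = 15260 × ln(64.4/14) = 15260 × 1.526
W_by_gas = 23288 J; work on gas = −W_by = -23288 J.

W ≈ -23300 J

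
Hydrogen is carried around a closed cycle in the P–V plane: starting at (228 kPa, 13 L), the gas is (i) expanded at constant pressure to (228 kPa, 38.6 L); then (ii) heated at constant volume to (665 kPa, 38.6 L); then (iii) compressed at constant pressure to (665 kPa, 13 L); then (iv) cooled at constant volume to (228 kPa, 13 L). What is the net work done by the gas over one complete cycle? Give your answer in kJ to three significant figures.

Constant-volume legs do no work.
W(i) = (228)(38.6 − 13) = 5837 J; W(iii) = (665)(13 − 38.6) = -17024 J.
W_net = 5837 − 17024 = -11187 J (the counter-clockwise enclosed area).

W_net ≈ -11.2 kJ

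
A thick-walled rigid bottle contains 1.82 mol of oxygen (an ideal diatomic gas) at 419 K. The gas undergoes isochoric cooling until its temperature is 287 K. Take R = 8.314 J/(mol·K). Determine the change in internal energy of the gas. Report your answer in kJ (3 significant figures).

ΔU ≈ -4.99 kJ

Constant volume ⇒ W = 0, so Q = ΔU = nCᵥΔT with Cᵥ = 5R/2 = 20.79 J/(mol·K).
ΔU = (1.82)(20.79)(287 − 419) = -4993 J.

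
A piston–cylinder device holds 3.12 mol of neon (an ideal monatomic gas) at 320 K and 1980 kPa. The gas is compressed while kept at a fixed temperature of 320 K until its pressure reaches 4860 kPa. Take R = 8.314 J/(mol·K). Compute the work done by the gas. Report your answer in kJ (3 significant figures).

Isothermal process: W = nRT ln(V₂/V₁) = nRT ln(P₁/P₂).
W = (3.12)(8.314)(320) × ln(1980/4860)
  = 8301 × ln(0.4074) = 8301 × -0.8979
W_by_gas = -7454 J.

W ≈ -7.45 kJ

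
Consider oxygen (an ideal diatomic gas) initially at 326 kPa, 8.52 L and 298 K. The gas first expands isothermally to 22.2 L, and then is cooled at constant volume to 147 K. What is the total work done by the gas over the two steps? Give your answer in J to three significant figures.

Step 1 (isothermal): W = P₁V₁ ln(V₂/V₁) = (2778) ln(22.2/8.52) = 2660 J.
Step 2 (isochoric): W = 0 (constant volume).
W_total = 2660 + 0 = 2660 J.

W_total ≈ 2660 J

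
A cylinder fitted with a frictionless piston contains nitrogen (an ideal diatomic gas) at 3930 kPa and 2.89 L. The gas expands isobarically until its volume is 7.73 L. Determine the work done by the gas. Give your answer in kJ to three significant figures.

W ≈ 19.0 kJ

Isobaric: W = P ΔV.
W = (3930 kPa)(7.73 − 2.89 L) = (3930)(4.84) = 19021 J.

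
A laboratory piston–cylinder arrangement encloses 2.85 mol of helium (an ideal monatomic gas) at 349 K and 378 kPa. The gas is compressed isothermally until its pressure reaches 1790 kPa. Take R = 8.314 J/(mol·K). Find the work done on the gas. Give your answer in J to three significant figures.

Isothermal process: W = nRT ln(V₂/V₁) = nRT ln(P₁/P₂).
W = (2.85)(8.314)(349) × ln(378/1790)
  = 8270 × ln(0.2112) = 8270 × -1.555
W_by_gas = -12860 J; work on gas = −W_by = 12860 J.

W ≈ 12900 J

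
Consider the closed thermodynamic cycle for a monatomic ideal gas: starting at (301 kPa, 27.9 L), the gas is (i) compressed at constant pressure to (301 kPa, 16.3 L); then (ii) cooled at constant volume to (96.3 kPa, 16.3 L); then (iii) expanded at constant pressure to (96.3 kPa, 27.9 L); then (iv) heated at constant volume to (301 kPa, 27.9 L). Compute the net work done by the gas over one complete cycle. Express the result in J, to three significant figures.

W_net ≈ -2370 J

Constant-volume legs do no work.
W(i) = (301)(16.3 − 27.9) = -3492 J; W(iii) = (96.3)(27.9 − 16.3) = 1117 J.
W_net = -3492 + 1117 = -2375 J (the counter-clockwise enclosed area).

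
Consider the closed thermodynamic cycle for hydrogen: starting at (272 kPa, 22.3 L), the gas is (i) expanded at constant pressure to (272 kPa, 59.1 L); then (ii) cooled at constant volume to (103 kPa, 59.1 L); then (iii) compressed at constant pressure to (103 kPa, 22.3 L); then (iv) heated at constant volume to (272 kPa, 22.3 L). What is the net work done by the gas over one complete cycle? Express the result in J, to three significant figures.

Constant-volume legs do no work.
W(i) = (272)(59.1 − 22.3) = 10010 J; W(iii) = (103)(22.3 − 59.1) = -3790 J.
W_net = 10010 − 3790 = 6219 J (the clockwise enclosed area).

W_net ≈ 6220 J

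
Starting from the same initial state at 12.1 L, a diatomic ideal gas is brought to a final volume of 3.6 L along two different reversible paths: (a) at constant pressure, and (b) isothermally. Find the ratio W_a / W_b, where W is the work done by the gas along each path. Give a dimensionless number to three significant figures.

W_a / W_b ≈ 0.579

Path (a) isobaric: W = P₁(V₂ − V₁) → W_a/(P₁V₁) = -0.7025.
Path (b) isothermal: W = P₁V₁ ln(V₂/V₁) → W_b/(P₁V₁) = -1.212.
W_a / W_b = -0.7025 / -1.212 = 0.5795.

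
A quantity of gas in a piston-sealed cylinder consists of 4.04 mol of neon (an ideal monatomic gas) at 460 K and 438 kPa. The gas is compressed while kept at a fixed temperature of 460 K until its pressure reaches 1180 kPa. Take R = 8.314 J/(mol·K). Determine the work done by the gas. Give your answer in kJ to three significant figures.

Isothermal process: W = nRT ln(V₂/V₁) = nRT ln(P₁/P₂).
W = (4.04)(8.314)(460) × ln(438/1180)
  = 15451 × ln(0.3712) = 15451 × -0.9911
W_by_gas = -15312 J.

W ≈ -15.3 kJ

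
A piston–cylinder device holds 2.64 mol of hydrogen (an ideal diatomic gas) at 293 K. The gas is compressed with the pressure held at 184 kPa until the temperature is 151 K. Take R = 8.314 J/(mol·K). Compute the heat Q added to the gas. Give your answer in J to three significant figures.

Isobaric: W = nRΔT = (2.64)(8.314)(-142) = -3117 J.
ΔU = nCᵥΔT with Cᵥ = 5R/2: ΔU = (2.64)(20.79)(-142) = -7792 J.
Q = ΔU + W = -7792 − 3117 = -10909 J.

Q ≈ -10900 J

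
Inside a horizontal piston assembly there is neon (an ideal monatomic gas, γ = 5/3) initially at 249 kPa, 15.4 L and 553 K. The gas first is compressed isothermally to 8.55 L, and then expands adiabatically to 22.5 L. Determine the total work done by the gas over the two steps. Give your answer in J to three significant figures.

Step 1 (isothermal): W = P₁V₁ ln(V₂/V₁) = (3835) ln(8.55/15.4) = -2256 J.
After step 1: P = 448.5 kPa, V = 8.55 L, T = 553 K.
Step 2 (adiabatic): W = (P₁V₁ − P₂V₂)/(γ−1) = (3835 − 2012)/0.667 = 2734 J.
W_total = -2256 + 2734 = 477.8 J.

W_total ≈ 478 J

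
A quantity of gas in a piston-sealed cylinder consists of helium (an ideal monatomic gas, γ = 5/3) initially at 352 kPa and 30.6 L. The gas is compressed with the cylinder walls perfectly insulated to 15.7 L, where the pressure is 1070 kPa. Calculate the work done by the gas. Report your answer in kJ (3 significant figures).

W ≈ -9.04 kJ

Adiabatic: W = (P₁V₁ − P₂V₂)/(γ − 1) with γ = 5/3.
P₁V₁ = 10771 J, P₂V₂ = 16799 J.
W = (10771 − 16799) / 0.6667 = -9042 J.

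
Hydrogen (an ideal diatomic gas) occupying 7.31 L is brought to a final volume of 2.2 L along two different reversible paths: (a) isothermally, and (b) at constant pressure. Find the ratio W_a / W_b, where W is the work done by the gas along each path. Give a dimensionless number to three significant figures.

W_a / W_b ≈ 1.72

Path (a) isothermal: W = P₁V₁ ln(V₂/V₁) → W_a/(P₁V₁) = -1.201.
Path (b) isobaric: W = P₁(V₂ − V₁) → W_b/(P₁V₁) = -0.699.
W_a / W_b = -1.201 / -0.699 = 1.718.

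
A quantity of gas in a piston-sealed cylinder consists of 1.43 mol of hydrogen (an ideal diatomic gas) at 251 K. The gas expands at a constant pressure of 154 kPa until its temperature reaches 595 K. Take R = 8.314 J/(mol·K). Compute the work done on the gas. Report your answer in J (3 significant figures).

Isobaric: W = P ΔV = nR ΔT.
W = (1.43)(8.314)(595 − 251) = 4090 J.
Work on gas = −W_by = -4090 J.

W ≈ -4090 J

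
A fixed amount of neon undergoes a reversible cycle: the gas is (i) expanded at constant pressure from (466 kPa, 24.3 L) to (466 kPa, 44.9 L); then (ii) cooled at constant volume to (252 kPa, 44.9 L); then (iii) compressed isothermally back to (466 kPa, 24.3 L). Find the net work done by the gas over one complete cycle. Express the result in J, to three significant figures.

W_net ≈ 2650 J

Leg (i): W = PΔV = (466)(44.9 − 24.3) = 9600 J.
Leg (ii): W = 0.
Leg (iii): W = PᵢVᵢ ln(V_f/Vᵢ) = (11315) ln(24.3/44.9) = -6947 J.
W_net = 9600 − 6947 = 2653 J.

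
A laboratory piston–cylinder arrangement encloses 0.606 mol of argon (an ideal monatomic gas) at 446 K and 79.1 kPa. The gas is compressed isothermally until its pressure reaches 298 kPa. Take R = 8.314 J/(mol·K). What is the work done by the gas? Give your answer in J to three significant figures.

W ≈ -2980 J

Isothermal process: W = nRT ln(V₂/V₁) = nRT ln(P₁/P₂).
W = (0.606)(8.314)(446) × ln(79.1/298)
  = 2247 × ln(0.2654) = 2247 × -1.326
W_by_gas = -2980 J.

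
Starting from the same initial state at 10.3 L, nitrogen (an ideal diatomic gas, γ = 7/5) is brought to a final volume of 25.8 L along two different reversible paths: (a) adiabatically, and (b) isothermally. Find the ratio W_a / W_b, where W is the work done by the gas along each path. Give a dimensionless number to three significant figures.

Path (a) adiabatic: W = P₁V₁(1 − (V₁/V₂)^(γ−1))/(γ−1) → W_a/(P₁V₁) = 0.7685.
Path (b) isothermal: W = P₁V₁ ln(V₂/V₁) → W_b/(P₁V₁) = 0.9182.
W_a / W_b = 0.7685 / 0.9182 = 0.8369.

W_a / W_b ≈ 0.837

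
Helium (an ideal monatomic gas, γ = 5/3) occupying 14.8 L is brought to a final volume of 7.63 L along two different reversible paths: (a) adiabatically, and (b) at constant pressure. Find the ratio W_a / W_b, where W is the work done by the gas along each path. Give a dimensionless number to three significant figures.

Path (a) adiabatic: W = P₁V₁(1 − (V₁/V₂)^(γ−1))/(γ−1) → W_a/(P₁V₁) = -0.833.
Path (b) isobaric: W = P₁(V₂ − V₁) → W_b/(P₁V₁) = -0.4845.
W_a / W_b = -0.833 / -0.4845 = 1.719.

W_a / W_b ≈ 1.72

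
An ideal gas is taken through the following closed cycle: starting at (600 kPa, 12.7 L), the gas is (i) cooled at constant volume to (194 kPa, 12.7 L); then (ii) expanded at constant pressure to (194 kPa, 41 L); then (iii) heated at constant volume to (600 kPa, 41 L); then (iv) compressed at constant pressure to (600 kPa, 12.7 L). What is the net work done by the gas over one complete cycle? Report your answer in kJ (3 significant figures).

Constant-volume legs do no work.
W(ii) = (194)(41 − 12.7) = 5490 J; W(iv) = (600)(12.7 − 41) = -16980 J.
W_net = 5490 − 16980 = -11490 J (the counter-clockwise enclosed area).

W_net ≈ -11.5 kJ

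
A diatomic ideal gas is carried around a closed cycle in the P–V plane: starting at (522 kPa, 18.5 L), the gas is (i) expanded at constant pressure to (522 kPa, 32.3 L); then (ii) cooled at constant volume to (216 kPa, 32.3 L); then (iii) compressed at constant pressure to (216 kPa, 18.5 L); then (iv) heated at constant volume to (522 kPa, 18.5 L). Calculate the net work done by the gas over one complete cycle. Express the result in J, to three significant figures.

Constant-volume legs do no work.
W(i) = (522)(32.3 − 18.5) = 7204 J; W(iii) = (216)(18.5 − 32.3) = -2981 J.
W_net = 7204 − 2981 = 4223 J (the clockwise enclosed area).

W_net ≈ 4220 J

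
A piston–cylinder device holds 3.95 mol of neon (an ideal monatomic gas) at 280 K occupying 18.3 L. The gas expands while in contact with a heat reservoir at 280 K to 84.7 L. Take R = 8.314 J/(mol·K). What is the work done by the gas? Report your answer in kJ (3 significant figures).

W ≈ 14.1 kJ

Isothermal: W = nRT ln(V₂/V₁).
W = (3.95)(8.314)(280) × ln(84.7/18.3)
  = 9195 × 1.532
W_by_gas = 14089 J.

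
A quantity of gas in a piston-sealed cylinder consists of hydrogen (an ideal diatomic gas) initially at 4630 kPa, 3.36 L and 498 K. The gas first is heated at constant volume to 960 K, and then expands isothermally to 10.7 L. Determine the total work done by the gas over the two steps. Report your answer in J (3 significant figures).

Step 1 (isochoric): W = 0 (constant volume).
After step 1: P = 8925 kPa (V unchanged).
Step 2 (isothermal): W = P₁V₁ ln(V₂/V₁) = (29989) ln(10.7/3.36) = 34736 J.
W_total = 0 + 34736 = 34736 J.

W_total ≈ 34700 J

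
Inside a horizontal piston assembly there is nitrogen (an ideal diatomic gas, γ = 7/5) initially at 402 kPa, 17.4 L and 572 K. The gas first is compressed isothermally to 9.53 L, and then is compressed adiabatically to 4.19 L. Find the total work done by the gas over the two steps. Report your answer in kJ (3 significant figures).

Step 1 (isothermal): W = P₁V₁ ln(V₂/V₁) = (6995) ln(9.53/17.4) = -4211 J.
After step 1: P = 734 kPa, V = 9.53 L, T = 572 K.
Step 2 (adiabatic): W = (P₁V₁ − P₂V₂)/(γ−1) = (6995 − 9717)/0.4 = -6805 J.
W_total = -4211 − 6805 = -11016 J.

W_total ≈ -11.0 kJ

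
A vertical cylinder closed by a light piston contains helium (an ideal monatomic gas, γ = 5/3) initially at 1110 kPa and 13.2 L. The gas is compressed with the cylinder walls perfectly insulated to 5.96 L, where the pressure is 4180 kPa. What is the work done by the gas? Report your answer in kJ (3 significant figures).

W ≈ -15.4 kJ

Adiabatic: W = (P₁V₁ − P₂V₂)/(γ − 1) with γ = 5/3.
P₁V₁ = 14652 J, P₂V₂ = 24913 J.
W = (14652 − 24913) / 0.6667 = -15391 J.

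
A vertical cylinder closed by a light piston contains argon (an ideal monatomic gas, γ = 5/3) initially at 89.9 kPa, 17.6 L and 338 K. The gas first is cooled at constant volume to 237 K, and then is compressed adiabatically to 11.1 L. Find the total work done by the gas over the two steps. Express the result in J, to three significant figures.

W_total ≈ -599 J

Step 1 (isochoric): W = 0 (constant volume).
After step 1: P = 63.04 kPa (V unchanged).
Step 2 (adiabatic): W = (P₁V₁ − P₂V₂)/(γ−1) = (1109 − 1509)/0.667 = -598.7 J.
W_total = 0 − 598.7 = -598.7 J.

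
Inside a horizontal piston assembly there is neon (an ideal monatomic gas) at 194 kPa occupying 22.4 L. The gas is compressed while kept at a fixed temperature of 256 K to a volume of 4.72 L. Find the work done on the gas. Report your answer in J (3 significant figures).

W ≈ 6770 J

Isothermal: W = nRT ln(V₂/V₁) = P₁V₁ ln(V₂/V₁).
P₁V₁ = (194 kPa)(22.4 L) = 4346 J.
W = 4346 × ln(4.72/22.4) = 4346 × -1.557
W_by_gas = -6767 J; work on gas = −W_by = 6767 J.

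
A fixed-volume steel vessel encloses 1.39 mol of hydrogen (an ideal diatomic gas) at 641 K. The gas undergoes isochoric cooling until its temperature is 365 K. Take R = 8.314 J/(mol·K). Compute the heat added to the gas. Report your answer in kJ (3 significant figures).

Q ≈ -7.97 kJ

Constant volume ⇒ W = 0, so Q = ΔU = nCᵥΔT with Cᵥ = 5R/2 = 20.79 J/(mol·K).
ΔU = (1.39)(20.79)(365 − 641) = -7974 J.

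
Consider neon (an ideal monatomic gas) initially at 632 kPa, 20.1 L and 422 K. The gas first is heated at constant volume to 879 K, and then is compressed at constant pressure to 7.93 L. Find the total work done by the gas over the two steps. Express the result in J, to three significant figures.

Step 1 (isochoric): W = 0 (constant volume).
After step 1: P = 1316 kPa (V unchanged).
Step 2 (isobaric): W = PΔV = (1316 kPa)(7.93 − 20.1 L) = -16021 J.
W_total = 0 − 16021 = -16021 J.

W_total ≈ -16000 J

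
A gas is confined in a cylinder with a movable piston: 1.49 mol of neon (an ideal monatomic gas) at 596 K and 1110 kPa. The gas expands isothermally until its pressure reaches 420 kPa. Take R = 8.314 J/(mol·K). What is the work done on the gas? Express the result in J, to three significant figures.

W ≈ -7180 J

Isothermal process: W = nRT ln(V₂/V₁) = nRT ln(P₁/P₂).
W = (1.49)(8.314)(596) × ln(1110/420)
  = 7383 × ln(2.643) = 7383 × 0.9719
W_by_gas = 7175 J; work on gas = −W_by = -7175 J.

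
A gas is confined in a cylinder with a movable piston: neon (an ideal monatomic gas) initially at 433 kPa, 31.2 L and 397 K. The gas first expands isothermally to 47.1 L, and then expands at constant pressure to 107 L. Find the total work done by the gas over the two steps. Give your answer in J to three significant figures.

Step 1 (isothermal): W = P₁V₁ ln(V₂/V₁) = (13510) ln(47.1/31.2) = 5564 J.
After step 1: P = 286.8 kPa, V = 47.1 L, T = 397 K.
Step 2 (isobaric): W = PΔV = (286.8 kPa)(107 − 47.1 L) = 17181 J.
W_total = 5564 + 17181 = 22745 J.

W_total ≈ 22700 J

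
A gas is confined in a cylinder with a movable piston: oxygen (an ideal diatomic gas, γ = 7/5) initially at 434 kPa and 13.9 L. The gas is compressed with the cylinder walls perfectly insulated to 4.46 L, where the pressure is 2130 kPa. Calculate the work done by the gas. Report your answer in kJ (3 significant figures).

Adiabatic: W = (P₁V₁ − P₂V₂)/(γ − 1) with γ = 7/5.
P₁V₁ = 6033 J, P₂V₂ = 9500 J.
W = (6033 − 9500) / 0.4 = -8668 J.

W ≈ -8.67 kJ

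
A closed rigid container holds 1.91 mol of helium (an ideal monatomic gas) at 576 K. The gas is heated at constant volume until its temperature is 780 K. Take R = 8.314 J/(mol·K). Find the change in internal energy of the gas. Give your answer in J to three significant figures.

Constant volume ⇒ W = 0, so Q = ΔU = nCᵥΔT with Cᵥ = 3R/2 = 12.47 J/(mol·K).
ΔU = (1.91)(12.47)(780 − 576) = 4859 J.

ΔU ≈ 4860 J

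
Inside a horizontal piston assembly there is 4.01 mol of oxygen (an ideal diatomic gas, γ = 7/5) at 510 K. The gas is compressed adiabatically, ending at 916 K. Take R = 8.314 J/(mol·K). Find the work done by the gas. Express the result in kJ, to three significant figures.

Adiabatic ⇒ Q = 0, so W_by = −ΔU = nCᵥ(T₁ − T₂).
Cᵥ = 5R/2 = 20.79 J/(mol·K).
W = (4.01)(20.79)(510 − 916) = -33839 J.

W ≈ -33.8 kJ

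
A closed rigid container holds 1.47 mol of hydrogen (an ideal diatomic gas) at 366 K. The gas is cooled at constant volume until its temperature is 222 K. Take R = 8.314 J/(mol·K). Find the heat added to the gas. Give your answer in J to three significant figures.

Q ≈ -4400 J

Constant volume ⇒ W = 0, so Q = ΔU = nCᵥΔT with Cᵥ = 5R/2 = 20.79 J/(mol·K).
ΔU = (1.47)(20.79)(222 − 366) = -4400 J.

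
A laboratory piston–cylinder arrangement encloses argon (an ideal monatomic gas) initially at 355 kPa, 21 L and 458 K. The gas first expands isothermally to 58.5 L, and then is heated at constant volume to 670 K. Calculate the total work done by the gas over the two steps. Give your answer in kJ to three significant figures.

W_total ≈ 7.64 kJ

Step 1 (isothermal): W = P₁V₁ ln(V₂/V₁) = (7455) ln(58.5/21) = 7638 J.
Step 2 (isochoric): W = 0 (constant volume).
W_total = 7638 + 0 = 7638 J.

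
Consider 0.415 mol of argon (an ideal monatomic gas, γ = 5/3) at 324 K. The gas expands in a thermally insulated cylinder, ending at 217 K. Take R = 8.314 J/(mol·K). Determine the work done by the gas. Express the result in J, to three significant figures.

Adiabatic ⇒ Q = 0, so W_by = −ΔU = nCᵥ(T₁ − T₂).
Cᵥ = 3R/2 = 12.47 J/(mol·K).
W = (0.415)(12.47)(324 − 217) = 553.8 J.

W ≈ 554 J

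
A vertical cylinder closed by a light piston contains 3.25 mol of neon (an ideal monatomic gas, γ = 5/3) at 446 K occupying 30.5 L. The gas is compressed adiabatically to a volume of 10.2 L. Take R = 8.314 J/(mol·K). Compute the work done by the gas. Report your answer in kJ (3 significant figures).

W ≈ -19.4 kJ

Adiabatic: TV^(γ−1) = const with γ = 5/3.
T₂ = T₁ (V₁/V₂)^(γ−1) = 446 × (30.5/10.2)^0.667 = 446 × 2.076 = 925.7 K.
W_by = nCᵥ(T₁ − T₂) = (3.25)(12.47)(446 − 925.7) = -19442 J.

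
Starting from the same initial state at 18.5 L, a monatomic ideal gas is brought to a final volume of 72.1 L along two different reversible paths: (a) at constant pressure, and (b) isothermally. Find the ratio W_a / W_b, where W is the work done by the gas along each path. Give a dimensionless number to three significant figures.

W_a / W_b ≈ 2.13

Path (a) isobaric: W = P₁(V₂ − V₁) → W_a/(P₁V₁) = 2.897.
Path (b) isothermal: W = P₁V₁ ln(V₂/V₁) → W_b/(P₁V₁) = 1.36.
W_a / W_b = 2.897 / 1.36 = 2.13.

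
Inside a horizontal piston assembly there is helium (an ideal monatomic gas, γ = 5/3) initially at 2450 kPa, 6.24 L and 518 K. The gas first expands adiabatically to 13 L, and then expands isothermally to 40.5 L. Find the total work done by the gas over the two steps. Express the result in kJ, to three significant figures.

Step 1 (adiabatic): W = (P₁V₁ − P₂V₂)/(γ−1) = (15288 − 9372)/0.667 = 8874 J.
After step 1: P = 720.9 kPa, V = 13 L, T = 317.6 K.
Step 2 (isothermal): W = P₁V₁ ln(V₂/V₁) = (9372) ln(40.5/13) = 10650 J.
W_total = 8874 + 10650 = 19524 J.

W_total ≈ 19.5 kJ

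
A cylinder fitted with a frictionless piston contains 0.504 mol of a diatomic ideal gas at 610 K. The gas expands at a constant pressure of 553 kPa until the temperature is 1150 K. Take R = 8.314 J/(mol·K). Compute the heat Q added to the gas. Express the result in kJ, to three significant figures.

Isobaric: W = nRΔT = (0.504)(8.314)(540) = 2263 J.
ΔU = nCᵥΔT with Cᵥ = 5R/2: ΔU = (0.504)(20.79)(540) = 5657 J.
Q = ΔU + W = 5657 + 2263 = 7920 J.

Q ≈ 7.92 kJ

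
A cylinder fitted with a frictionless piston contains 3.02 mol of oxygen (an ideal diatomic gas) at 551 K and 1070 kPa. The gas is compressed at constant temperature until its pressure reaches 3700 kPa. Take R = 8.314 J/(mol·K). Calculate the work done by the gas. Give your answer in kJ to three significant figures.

W ≈ -17.2 kJ

Isothermal process: W = nRT ln(V₂/V₁) = nRT ln(P₁/P₂).
W = (3.02)(8.314)(551) × ln(1070/3700)
  = 13835 × ln(0.2892) = 13835 × -1.241
W_by_gas = -17164 J.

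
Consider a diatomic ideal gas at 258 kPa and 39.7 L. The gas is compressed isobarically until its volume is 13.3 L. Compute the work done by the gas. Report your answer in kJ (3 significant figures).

Isobaric: W = P ΔV.
W = (258 kPa)(13.3 − 39.7 L) = (258)(-26.4) = -6811 J.

W ≈ -6.81 kJ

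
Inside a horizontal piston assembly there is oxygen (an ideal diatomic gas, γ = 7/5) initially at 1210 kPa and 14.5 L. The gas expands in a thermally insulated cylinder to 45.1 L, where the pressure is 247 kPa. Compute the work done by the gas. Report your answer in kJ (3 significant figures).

Adiabatic: W = (P₁V₁ − P₂V₂)/(γ − 1) with γ = 7/5.
P₁V₁ = 17545 J, P₂V₂ = 11140 J.
W = (17545 − 11140) / 0.4 = 16013 J.

W ≈ 16.0 kJ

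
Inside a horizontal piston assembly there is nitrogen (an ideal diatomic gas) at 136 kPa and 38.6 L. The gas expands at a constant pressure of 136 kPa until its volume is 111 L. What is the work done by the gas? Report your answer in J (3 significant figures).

W ≈ 9850 J

Isobaric: W = P ΔV.
W = (136 kPa)(111 − 38.6 L) = (136)(72.4) = 9846 J.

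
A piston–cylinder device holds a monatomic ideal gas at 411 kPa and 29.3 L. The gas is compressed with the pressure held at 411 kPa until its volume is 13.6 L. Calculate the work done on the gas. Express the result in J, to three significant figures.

Isobaric: W = P ΔV.
W = (411 kPa)(13.6 − 29.3 L) = (411)(-15.7) = -6453 J.
Work on gas = −W_by = 6453 J.

W ≈ 6450 J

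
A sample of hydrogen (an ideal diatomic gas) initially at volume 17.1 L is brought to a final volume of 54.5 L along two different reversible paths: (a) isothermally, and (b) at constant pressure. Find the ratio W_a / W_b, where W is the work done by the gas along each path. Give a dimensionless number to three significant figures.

W_a / W_b ≈ 0.530

Path (a) isothermal: W = P₁V₁ ln(V₂/V₁) → W_a/(P₁V₁) = 1.159.
Path (b) isobaric: W = P₁(V₂ − V₁) → W_b/(P₁V₁) = 2.187.
W_a / W_b = 1.159 / 2.187 = 0.53.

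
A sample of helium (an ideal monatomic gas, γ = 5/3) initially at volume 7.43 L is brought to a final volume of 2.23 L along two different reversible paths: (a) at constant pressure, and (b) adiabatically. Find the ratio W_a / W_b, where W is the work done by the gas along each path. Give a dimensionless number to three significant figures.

Path (a) isobaric: W = P₁(V₂ − V₁) → W_a/(P₁V₁) = -0.6999.
Path (b) adiabatic: W = P₁V₁(1 − (V₁/V₂)^(γ−1))/(γ−1) → W_b/(P₁V₁) = -1.846.
W_a / W_b = -0.6999 / -1.846 = 0.3791.

W_a / W_b ≈ 0.379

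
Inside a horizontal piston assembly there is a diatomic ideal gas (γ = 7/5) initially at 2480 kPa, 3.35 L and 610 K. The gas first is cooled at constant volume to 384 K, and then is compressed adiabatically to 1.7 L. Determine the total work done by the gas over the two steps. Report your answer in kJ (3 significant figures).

W_total ≈ -4.08 kJ

Step 1 (isochoric): W = 0 (constant volume).
After step 1: P = 1561 kPa (V unchanged).
Step 2 (adiabatic): W = (P₁V₁ − P₂V₂)/(γ−1) = (5230 − 6860)/0.4 = -4076 J.
W_total = 0 − 4076 = -4076 J.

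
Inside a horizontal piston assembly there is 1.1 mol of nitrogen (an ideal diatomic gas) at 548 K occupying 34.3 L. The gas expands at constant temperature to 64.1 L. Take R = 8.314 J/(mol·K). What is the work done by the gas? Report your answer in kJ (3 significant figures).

Isothermal: W = nRT ln(V₂/V₁).
W = (1.1)(8.314)(548) × ln(64.1/34.3)
  = 5012 × 0.6253
W_by_gas = 3134 J.

W ≈ 3.13 kJ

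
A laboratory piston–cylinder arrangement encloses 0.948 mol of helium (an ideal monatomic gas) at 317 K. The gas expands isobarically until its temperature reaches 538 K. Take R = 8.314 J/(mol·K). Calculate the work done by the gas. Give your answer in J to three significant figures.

Isobaric: W = P ΔV = nR ΔT.
W = (0.948)(8.314)(538 − 317) = 1742 J.

W ≈ 1740 J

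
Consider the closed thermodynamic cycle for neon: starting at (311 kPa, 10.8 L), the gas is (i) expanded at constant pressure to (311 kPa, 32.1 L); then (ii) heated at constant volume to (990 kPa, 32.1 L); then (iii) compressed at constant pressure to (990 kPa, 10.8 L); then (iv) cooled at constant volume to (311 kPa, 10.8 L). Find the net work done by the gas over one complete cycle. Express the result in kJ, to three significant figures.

W_net ≈ -14.5 kJ

Constant-volume legs do no work.
W(i) = (311)(32.1 − 10.8) = 6624 J; W(iii) = (990)(10.8 − 32.1) = -21087 J.
W_net = 6624 − 21087 = -14463 J (the counter-clockwise enclosed area).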